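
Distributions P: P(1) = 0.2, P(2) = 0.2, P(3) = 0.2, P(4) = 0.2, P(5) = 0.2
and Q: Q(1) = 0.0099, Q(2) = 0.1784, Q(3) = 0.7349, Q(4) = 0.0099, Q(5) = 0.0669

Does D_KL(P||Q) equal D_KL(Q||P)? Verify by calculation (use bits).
D_KL(P||Q) = 1.7080 bits, D_KL(Q||P) = 1.1588 bits. No — D_KL(P||Q) ≠ D_KL(Q||P) for this pair.

D_KL(P||Q) = Σ P(x) log₂(P(x)/Q(x))

Computing term by term:
  P(1)·log₂(P(1)/Q(1)) = 0.2·log₂(0.2/0.0099) = 0.86729
  P(2)·log₂(P(2)/Q(2)) = 0.2·log₂(0.2/0.1784) = 0.03298
  P(3)·log₂(P(3)/Q(3)) = 0.2·log₂(0.2/0.7349) = -0.37551
  P(4)·log₂(P(4)/Q(4)) = 0.2·log₂(0.2/0.0099) = 0.86729
  P(5)·log₂(P(5)/Q(5)) = 0.2·log₂(0.2/0.0669) = 0.31598

D_KL(P||Q) = 0.86729 + 0.03298 - 0.37551 + 0.86729 + 0.31598 = 1.70803 ≈ 1.7080 bits

D_KL(Q||P) = Σ Q(x) log₂(Q(x)/P(x))

Computing term by term:
  Q(1)·log₂(Q(1)/P(1)) = 0.0099·log₂(0.0099/0.2) = -0.04293
  Q(2)·log₂(Q(2)/P(2)) = 0.1784·log₂(0.1784/0.2) = -0.02942
  Q(3)·log₂(Q(3)/P(3)) = 0.7349·log₂(0.7349/0.2) = 1.37981
  Q(4)·log₂(Q(4)/P(4)) = 0.0099·log₂(0.0099/0.2) = -0.04293
  Q(5)·log₂(Q(5)/P(5)) = 0.0669·log₂(0.0669/0.2) = -0.10570

D_KL(Q||P) = -0.04293 - 0.02942 + 1.37981 - 0.04293 - 0.10570 = 1.15883 ≈ 1.1588 bits

These are NOT equal (difference: 0.5492 bits). KL divergence is asymmetric: D_KL(P||Q) ≠ D_KL(Q||P) in general.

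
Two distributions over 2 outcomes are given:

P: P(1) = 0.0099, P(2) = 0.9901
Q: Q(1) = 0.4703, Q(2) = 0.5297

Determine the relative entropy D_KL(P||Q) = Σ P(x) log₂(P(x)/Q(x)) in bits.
0.8383 bits

D_KL(P||Q) = Σ P(x) log₂(P(x)/Q(x))

Computing term by term:
  P(1)·log₂(P(1)/Q(1)) = 0.0099·log₂(0.0099/0.4703) = -0.05514
  P(2)·log₂(P(2)/Q(2)) = 0.9901·log₂(0.9901/0.5297) = 0.89346

D_KL(P||Q) = -0.05514 + 0.89346 = 0.83832 ≈ 0.8383 bits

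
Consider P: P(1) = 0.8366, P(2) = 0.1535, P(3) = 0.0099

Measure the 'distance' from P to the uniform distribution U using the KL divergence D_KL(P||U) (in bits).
0.8887 bits

U(i) = 1/3 for all i

D_KL(P||U) = Σ P(x) log₂(P(x) / (1/3))
           = Σ P(x) log₂(P(x)) + log₂(3)
           = log₂(3) - H(P)

H(P) = -Σ P(x) log₂(P(x)):
  -P(1)·log₂(P(1)) = -(0.8366)·log₂(0.8366) = 0.21533
  -P(2)·log₂(P(2)) = -(0.1535)·log₂(0.1535) = 0.41502
  -P(3)·log₂(P(3)) = -(0.0099)·log₂(0.0099) = 0.06592
H(P) = 0.21533 + 0.41502 + 0.06592 = 0.69627 bits

log₂(3) = 1.58496 bits

D_KL(P||U) = 1.58496 - 0.69627 = 0.88869 ≈ 0.8887 bits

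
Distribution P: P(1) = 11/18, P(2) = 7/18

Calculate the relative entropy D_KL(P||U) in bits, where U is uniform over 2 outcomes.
0.0359 bits

U(i) = 1/2 for all i

D_KL(P||U) = Σ P(x) log₂(P(x) / (1/2))
           = Σ P(x) log₂(P(x)) + log₂(2)
           = log₂(2) - H(P)

H(P) = -Σ P(x) log₂(P(x)):
  -P(1)·log₂(P(1)) = -(11/18)·log₂(11/18) = 0.43419
  -P(2)·log₂(P(2)) = -(7/18)·log₂(7/18) = 0.52989
H(P) = 0.43419 + 0.52989 = 0.96408 bits

log₂(2) = 1.00000 bits

D_KL(P||U) = 1.00000 - 0.96408 = 0.03592 ≈ 0.0359 bits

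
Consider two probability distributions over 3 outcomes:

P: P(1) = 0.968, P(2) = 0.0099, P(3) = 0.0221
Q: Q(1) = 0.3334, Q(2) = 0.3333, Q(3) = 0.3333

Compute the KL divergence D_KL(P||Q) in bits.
1.3518 bits

D_KL(P||Q) = Σ P(x) log₂(P(x)/Q(x))

Computing term by term:
  P(1)·log₂(P(1)/Q(1)) = 0.968·log₂(0.968/0.3334) = 1.48854
  P(2)·log₂(P(2)/Q(2)) = 0.0099·log₂(0.0099/0.3333) = -0.05023
  P(3)·log₂(P(3)/Q(3)) = 0.0221·log₂(0.0221/0.3333) = -0.08651

D_KL(P||Q) = 1.48854 - 0.05023 - 0.08651 = 1.35180 ≈ 1.3518 bits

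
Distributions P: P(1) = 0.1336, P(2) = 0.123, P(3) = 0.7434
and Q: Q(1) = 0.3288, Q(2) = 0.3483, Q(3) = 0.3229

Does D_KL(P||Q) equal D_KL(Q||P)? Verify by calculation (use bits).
D_KL(P||Q) = 0.5361 bits, D_KL(Q||P) = 0.5618 bits. No — D_KL(P||Q) ≠ D_KL(Q||P) for this pair.

D_KL(P||Q) = Σ P(x) log₂(P(x)/Q(x))

Computing term by term:
  P(1)·log₂(P(1)/Q(1)) = 0.1336·log₂(0.1336/0.3288) = -0.17359
  P(2)·log₂(P(2)/Q(2)) = 0.123·log₂(0.123/0.3483) = -0.18471
  P(3)·log₂(P(3)/Q(3)) = 0.7434·log₂(0.7434/0.3229) = 0.89435

D_KL(P||Q) = -0.17359 - 0.18471 + 0.89435 = 0.53605 ≈ 0.5361 bits

D_KL(Q||P) = Σ Q(x) log₂(Q(x)/P(x))

Computing term by term:
  Q(1)·log₂(Q(1)/P(1)) = 0.3288·log₂(0.3288/0.1336) = 0.42721
  Q(2)·log₂(Q(2)/P(2)) = 0.3483·log₂(0.3483/0.123) = 0.52303
  Q(3)·log₂(Q(3)/P(3)) = 0.3229·log₂(0.3229/0.7434) = -0.38847

D_KL(Q||P) = 0.42721 + 0.52303 - 0.38847 = 0.56177 ≈ 0.5618 bits

These are NOT equal (difference: 0.0257 bits). KL divergence is asymmetric: D_KL(P||Q) ≠ D_KL(Q||P) in general.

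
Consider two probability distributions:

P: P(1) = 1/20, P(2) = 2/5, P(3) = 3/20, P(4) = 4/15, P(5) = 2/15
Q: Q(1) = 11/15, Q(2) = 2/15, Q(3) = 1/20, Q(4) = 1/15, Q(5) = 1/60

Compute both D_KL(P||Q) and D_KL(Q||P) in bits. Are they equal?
D_KL(P||Q) = 1.6113 bits, D_KL(Q||P) = 2.3674 bits. No, they are not equal.

D_KL(P||Q) = Σ P(x) log₂(P(x)/Q(x))

Computing term by term:
  P(1)·log₂(P(1)/Q(1)) = (1/20)·log₂((1/20)/(11/15)) = -0.19372
  P(2)·log₂(P(2)/Q(2)) = (2/5)·log₂((2/5)/(2/15)) = 0.63399
  P(3)·log₂(P(3)/Q(3)) = (3/20)·log₂((3/20)/(1/20)) = 0.23774
  P(4)·log₂(P(4)/Q(4)) = (4/15)·log₂((4/15)/(1/15)) = 0.53333
  P(5)·log₂(P(5)/Q(5)) = (2/15)·log₂((2/15)/(1/60)) = 0.40000

D_KL(P||Q) = -0.19372 + 0.63399 + 0.23774 + 0.53333 + 0.40000 = 1.61134 ≈ 1.6113 bits

D_KL(Q||P) = Σ Q(x) log₂(Q(x)/P(x))

Computing term by term:
  Q(1)·log₂(Q(1)/P(1)) = (11/15)·log₂((11/15)/(1/20)) = 2.84128
  Q(2)·log₂(Q(2)/P(2)) = (2/15)·log₂((2/15)/(2/5)) = -0.21133
  Q(3)·log₂(Q(3)/P(3)) = (1/20)·log₂((1/20)/(3/20)) = -0.07925
  Q(4)·log₂(Q(4)/P(4)) = (1/15)·log₂((1/15)/(4/15)) = -0.13333
  Q(5)·log₂(Q(5)/P(5)) = (1/60)·log₂((1/60)/(2/15)) = -0.05000

D_KL(Q||P) = 2.84128 - 0.21133 - 0.07925 - 0.13333 - 0.05000 = 2.36737 ≈ 2.3674 bits

These are NOT equal (difference: 0.7561 bits). KL divergence is asymmetric: D_KL(P||Q) ≠ D_KL(Q||P) in general.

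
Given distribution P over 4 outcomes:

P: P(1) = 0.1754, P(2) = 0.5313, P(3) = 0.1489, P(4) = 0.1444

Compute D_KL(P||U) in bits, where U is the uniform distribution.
0.2625 bits

U(i) = 1/4 for all i

D_KL(P||U) = Σ P(x) log₂(P(x) / (1/4))
           = Σ P(x) log₂(P(x)) + log₂(4)
           = log₂(4) - H(P)

H(P) = -Σ P(x) log₂(P(x)):
  -P(1)·log₂(P(1)) = -(0.1754)·log₂(0.1754) = 0.44048
  -P(2)·log₂(P(2)) = -(0.5313)·log₂(0.5313) = 0.48476
  -P(3)·log₂(P(3)) = -(0.1489)·log₂(0.1489) = 0.40912
  -P(4)·log₂(P(4)) = -(0.1444)·log₂(0.1444) = 0.40314
H(P) = 0.44048 + 0.48476 + 0.40912 + 0.40314 = 1.73750 bits

log₂(4) = 2.00000 bits

D_KL(P||U) = 2.00000 - 1.73750 = 0.26250 ≈ 0.2625 bits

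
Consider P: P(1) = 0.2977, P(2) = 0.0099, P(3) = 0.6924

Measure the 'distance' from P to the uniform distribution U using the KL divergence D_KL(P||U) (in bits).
0.6314 bits

U(i) = 1/3 for all i

D_KL(P||U) = Σ P(x) log₂(P(x) / (1/3))
           = Σ P(x) log₂(P(x)) + log₂(3)
           = log₂(3) - H(P)

H(P) = -Σ P(x) log₂(P(x)):
  -P(1)·log₂(P(1)) = -(0.2977)·log₂(0.2977) = 0.52040
  -P(2)·log₂(P(2)) = -(0.0099)·log₂(0.0099) = 0.06592
  -P(3)·log₂(P(3)) = -(0.6924)·log₂(0.6924) = 0.36720
H(P) = 0.52040 + 0.06592 + 0.36720 = 0.95352 bits

log₂(3) = 1.58496 bits

D_KL(P||U) = 1.58496 - 0.95352 = 0.63144 ≈ 0.6314 bits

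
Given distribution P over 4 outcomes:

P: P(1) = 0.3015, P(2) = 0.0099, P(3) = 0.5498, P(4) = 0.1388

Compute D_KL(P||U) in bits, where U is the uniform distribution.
0.5426 bits

U(i) = 1/4 for all i

D_KL(P||U) = Σ P(x) log₂(P(x) / (1/4))
           = Σ P(x) log₂(P(x)) + log₂(4)
           = log₂(4) - H(P)

H(P) = -Σ P(x) log₂(P(x)):
  -P(1)·log₂(P(1)) = -(0.3015)·log₂(0.3015) = 0.52153
  -P(2)·log₂(P(2)) = -(0.0099)·log₂(0.0099) = 0.06592
  -P(3)·log₂(P(3)) = -(0.5498)·log₂(0.5498) = 0.47449
  -P(4)·log₂(P(4)) = -(0.1388)·log₂(0.1388) = 0.39543
H(P) = 0.52153 + 0.06592 + 0.47449 + 0.39543 = 1.45737 bits

log₂(4) = 2.00000 bits

D_KL(P||U) = 2.00000 - 1.45737 = 0.54263 ≈ 0.5426 bits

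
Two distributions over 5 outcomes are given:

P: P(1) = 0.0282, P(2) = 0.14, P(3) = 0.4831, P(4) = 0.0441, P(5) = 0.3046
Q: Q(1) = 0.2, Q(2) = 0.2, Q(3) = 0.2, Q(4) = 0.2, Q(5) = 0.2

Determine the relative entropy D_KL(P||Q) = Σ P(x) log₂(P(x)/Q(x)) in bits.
0.5516 bits

D_KL(P||Q) = Σ P(x) log₂(P(x)/Q(x))

Computing term by term:
  P(1)·log₂(P(1)/Q(1)) = 0.0282·log₂(0.0282/0.2) = -0.07970
  P(2)·log₂(P(2)/Q(2)) = 0.14·log₂(0.14/0.2) = -0.07204
  P(3)·log₂(P(3)/Q(3)) = 0.4831·log₂(0.4831/0.2) = 0.61466
  P(4)·log₂(P(4)/Q(4)) = 0.0441·log₂(0.0441/0.2) = -0.09619
  P(5)·log₂(P(5)/Q(5)) = 0.3046·log₂(0.3046/0.2) = 0.18487

D_KL(P||Q) = -0.07970 - 0.07204 + 0.61466 - 0.09619 + 0.18487 = 0.55160 ≈ 0.5516 bits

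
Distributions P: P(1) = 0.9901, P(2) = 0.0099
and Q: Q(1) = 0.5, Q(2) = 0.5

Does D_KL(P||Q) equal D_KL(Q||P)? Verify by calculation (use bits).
D_KL(P||Q) = 0.9199 bits, D_KL(Q||P) = 2.3364 bits. No — D_KL(P||Q) ≠ D_KL(Q||P) for this pair.

D_KL(P||Q) = Σ P(x) log₂(P(x)/Q(x))

Computing term by term:
  P(1)·log₂(P(1)/Q(1)) = 0.9901·log₂(0.9901/0.5) = 0.97589
  P(2)·log₂(P(2)/Q(2)) = 0.0099·log₂(0.0099/0.5) = -0.05602

D_KL(P||Q) = 0.97589 - 0.05602 = 0.91987 ≈ 0.9199 bits

D_KL(Q||P) = Σ Q(x) log₂(Q(x)/P(x))

Computing term by term:
  Q(1)·log₂(Q(1)/P(1)) = 0.5·log₂(0.5/0.9901) = -0.49282
  Q(2)·log₂(Q(2)/P(2)) = 0.5·log₂(0.5/0.0099) = 2.82918

D_KL(Q||P) = -0.49282 + 2.82918 = 2.33636 ≈ 2.3364 bits

These are NOT equal (difference: 1.4165 bits). KL divergence is asymmetric: D_KL(P||Q) ≠ D_KL(Q||P) in general.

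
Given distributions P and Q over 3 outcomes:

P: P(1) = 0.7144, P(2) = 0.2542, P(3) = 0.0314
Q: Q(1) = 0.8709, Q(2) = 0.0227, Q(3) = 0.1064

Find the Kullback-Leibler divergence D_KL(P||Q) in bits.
0.6265 bits

D_KL(P||Q) = Σ P(x) log₂(P(x)/Q(x))

Computing term by term:
  P(1)·log₂(P(1)/Q(1)) = 0.7144·log₂(0.7144/0.8709) = -0.20416
  P(2)·log₂(P(2)/Q(2)) = 0.2542·log₂(0.2542/0.0227) = 0.88594
  P(3)·log₂(P(3)/Q(3)) = 0.0314·log₂(0.0314/0.1064) = -0.05528

D_KL(P||Q) = -0.20416 + 0.88594 - 0.05528 = 0.62650 ≈ 0.6265 bits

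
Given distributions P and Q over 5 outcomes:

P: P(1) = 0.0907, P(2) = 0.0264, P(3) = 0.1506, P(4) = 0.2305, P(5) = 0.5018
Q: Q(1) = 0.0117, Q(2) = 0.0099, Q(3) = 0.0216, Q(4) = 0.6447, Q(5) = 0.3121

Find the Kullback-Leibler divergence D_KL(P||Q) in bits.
0.7290 bits

D_KL(P||Q) = Σ P(x) log₂(P(x)/Q(x))

Computing term by term:
  P(1)·log₂(P(1)/Q(1)) = 0.0907·log₂(0.0907/0.0117) = 0.26798
  P(2)·log₂(P(2)/Q(2)) = 0.0264·log₂(0.0264/0.0099) = 0.03736
  P(3)·log₂(P(3)/Q(3)) = 0.1506·log₂(0.1506/0.0216) = 0.42192
  P(4)·log₂(P(4)/Q(4)) = 0.2305·log₂(0.2305/0.6447) = -0.34203
  P(5)·log₂(P(5)/Q(5)) = 0.5018·log₂(0.5018/0.3121) = 0.34379

D_KL(P||Q) = 0.26798 + 0.03736 + 0.42192 - 0.34203 + 0.34379 = 0.72902 ≈ 0.7290 bits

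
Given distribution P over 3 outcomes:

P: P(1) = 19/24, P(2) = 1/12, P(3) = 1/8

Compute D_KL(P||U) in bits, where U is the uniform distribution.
0.6444 bits

U(i) = 1/3 for all i

D_KL(P||U) = Σ P(x) log₂(P(x) / (1/3))
           = Σ P(x) log₂(P(x)) + log₂(3)
           = log₂(3) - H(P)

H(P) = -Σ P(x) log₂(P(x)):
  -P(1)·log₂(P(1)) = -(19/24)·log₂(19/24) = 0.26682
  -P(2)·log₂(P(2)) = -(1/12)·log₂(1/12) = 0.29875
  -P(3)·log₂(P(3)) = -(1/8)·log₂(1/8) = 0.37500
H(P) = 0.26682 + 0.29875 + 0.37500 = 0.94057 bits

log₂(3) = 1.58496 bits

D_KL(P||U) = 1.58496 - 0.94057 = 0.64439 ≈ 0.6444 bits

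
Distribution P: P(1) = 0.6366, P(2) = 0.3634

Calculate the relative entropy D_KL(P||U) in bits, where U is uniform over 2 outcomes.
0.0545 bits

U(i) = 1/2 for all i

D_KL(P||U) = Σ P(x) log₂(P(x) / (1/2))
           = Σ P(x) log₂(P(x)) + log₂(2)
           = log₂(2) - H(P)

H(P) = -Σ P(x) log₂(P(x)):
  -P(1)·log₂(P(1)) = -(0.6366)·log₂(0.6366) = 0.41477
  -P(2)·log₂(P(2)) = -(0.3634)·log₂(0.3634) = 0.53070
H(P) = 0.41477 + 0.53070 = 0.94547 bits

log₂(2) = 1.00000 bits

D_KL(P||U) = 1.00000 - 0.94547 = 0.05453 ≈ 0.0545 bits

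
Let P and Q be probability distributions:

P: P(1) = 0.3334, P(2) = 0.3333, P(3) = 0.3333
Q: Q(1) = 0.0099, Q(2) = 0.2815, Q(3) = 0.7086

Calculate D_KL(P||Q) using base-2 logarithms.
1.4101 bits

D_KL(P||Q) = Σ P(x) log₂(P(x)/Q(x))

Computing term by term:
  P(1)·log₂(P(1)/Q(1)) = 0.3334·log₂(0.3334/0.0099) = 1.69157
  P(2)·log₂(P(2)/Q(2)) = 0.3333·log₂(0.3333/0.2815) = 0.08122
  P(3)·log₂(P(3)/Q(3)) = 0.3333·log₂(0.3333/0.7086) = -0.36268

D_KL(P||Q) = 1.69157 + 0.08122 - 0.36268 = 1.41011 ≈ 1.4101 bits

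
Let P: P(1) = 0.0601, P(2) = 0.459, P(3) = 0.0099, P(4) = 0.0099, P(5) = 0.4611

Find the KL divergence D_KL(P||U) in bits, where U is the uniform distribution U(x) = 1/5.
0.9157 bits

U(i) = 1/5 for all i

D_KL(P||U) = Σ P(x) log₂(P(x) / (1/5))
           = Σ P(x) log₂(P(x)) + log₂(5)
           = log₂(5) - H(P)

H(P) = -Σ P(x) log₂(P(x)):
  -P(1)·log₂(P(1)) = -(0.0601)·log₂(0.0601) = 0.24380
  -P(2)·log₂(P(2)) = -(0.459)·log₂(0.459) = 0.51566
  -P(3)·log₂(P(3)) = -(0.0099)·log₂(0.0099) = 0.06592
  -P(4)·log₂(P(4)) = -(0.0099)·log₂(0.0099) = 0.06592
  -P(5)·log₂(P(5)) = -(0.4611)·log₂(0.4611) = 0.51498
H(P) = 0.24380 + 0.51566 + 0.06592 + 0.06592 + 0.51498 = 1.40628 bits

log₂(5) = 2.32193 bits

D_KL(P||U) = 2.32193 - 1.40628 = 0.91565 ≈ 0.9157 bits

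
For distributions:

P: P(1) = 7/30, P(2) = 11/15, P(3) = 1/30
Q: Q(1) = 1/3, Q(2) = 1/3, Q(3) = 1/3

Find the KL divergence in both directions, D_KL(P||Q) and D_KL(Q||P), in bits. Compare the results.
D_KL(P||Q) = 0.6034 bits, D_KL(Q||P) = 0.8997 bits. D_KL(Q||P) is larger than D_KL(P||Q) by 0.2963 bits; the two directions differ.

D_KL(P||Q) = Σ P(x) log₂(P(x)/Q(x))

Computing term by term:
  P(1)·log₂(P(1)/Q(1)) = (7/30)·log₂((7/30)/(1/3)) = -0.12007
  P(2)·log₂(P(2)/Q(2)) = (11/15)·log₂((11/15)/(1/3)) = 0.83417
  P(3)·log₂(P(3)/Q(3)) = (1/30)·log₂((1/30)/(1/3)) = -0.11073

D_KL(P||Q) = -0.12007 + 0.83417 - 0.11073 = 0.60337 ≈ 0.6034 bits

D_KL(Q||P) = Σ Q(x) log₂(Q(x)/P(x))

Computing term by term:
  Q(1)·log₂(Q(1)/P(1)) = (1/3)·log₂((1/3)/(7/30)) = 0.17152
  Q(2)·log₂(Q(2)/P(2)) = (1/3)·log₂((1/3)/(11/15)) = -0.37917
  Q(3)·log₂(Q(3)/P(3)) = (1/3)·log₂((1/3)/(1/30)) = 1.10731

D_KL(Q||P) = 0.17152 - 0.37917 + 1.10731 = 0.89966 ≈ 0.8997 bits

These are NOT equal (difference: 0.2963 bits). KL divergence is asymmetric: D_KL(P||Q) ≠ D_KL(Q||P) in general.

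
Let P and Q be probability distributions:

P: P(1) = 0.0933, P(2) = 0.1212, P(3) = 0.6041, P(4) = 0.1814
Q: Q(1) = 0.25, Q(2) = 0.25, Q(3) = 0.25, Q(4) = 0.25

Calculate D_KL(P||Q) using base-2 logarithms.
0.4257 bits

D_KL(P||Q) = Σ P(x) log₂(P(x)/Q(x))

Computing term by term:
  P(1)·log₂(P(1)/Q(1)) = 0.0933·log₂(0.0933/0.25) = -0.13267
  P(2)·log₂(P(2)/Q(2)) = 0.1212·log₂(0.1212/0.25) = -0.12660
  P(3)·log₂(P(3)/Q(3)) = 0.6041·log₂(0.6041/0.25) = 0.76893
  P(4)·log₂(P(4)/Q(4)) = 0.1814·log₂(0.1814/0.25) = -0.08394

D_KL(P||Q) = -0.13267 - 0.12660 + 0.76893 - 0.08394 = 0.42572 ≈ 0.4257 bits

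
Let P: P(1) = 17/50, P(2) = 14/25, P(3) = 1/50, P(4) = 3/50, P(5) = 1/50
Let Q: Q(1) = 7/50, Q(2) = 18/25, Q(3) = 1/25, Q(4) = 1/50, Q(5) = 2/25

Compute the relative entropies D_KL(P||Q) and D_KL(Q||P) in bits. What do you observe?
D_KL(P||Q) = 0.2673 bits, D_KL(Q||P) = 0.2501 bits. The two directions give different values (D_KL(P||Q) exceeds D_KL(Q||P) by 0.0172 bits): KL divergence is asymmetric.

D_KL(P||Q) = Σ P(x) log₂(P(x)/Q(x))

Computing term by term:
  P(1)·log₂(P(1)/Q(1)) = (17/50)·log₂((17/50)/(7/50)) = 0.43524
  P(2)·log₂(P(2)/Q(2)) = (14/25)·log₂((14/25)/(18/25)) = -0.20304
  P(3)·log₂(P(3)/Q(3)) = (1/50)·log₂((1/50)/(1/25)) = -0.02000
  P(4)·log₂(P(4)/Q(4)) = (3/50)·log₂((3/50)/(1/50)) = 0.09510
  P(5)·log₂(P(5)/Q(5)) = (1/50)·log₂((1/50)/(2/25)) = -0.04000

D_KL(P||Q) = 0.43524 - 0.20304 - 0.02000 + 0.09510 - 0.04000 = 0.26730 ≈ 0.2673 bits

D_KL(Q||P) = Σ Q(x) log₂(Q(x)/P(x))

Computing term by term:
  Q(1)·log₂(Q(1)/P(1)) = (7/50)·log₂((7/50)/(17/50)) = -0.17922
  Q(2)·log₂(Q(2)/P(2)) = (18/25)·log₂((18/25)/(14/25)) = 0.26105
  Q(3)·log₂(Q(3)/P(3)) = (1/25)·log₂((1/25)/(1/50)) = 0.04000
  Q(4)·log₂(Q(4)/P(4)) = (1/50)·log₂((1/50)/(3/50)) = -0.03170
  Q(5)·log₂(Q(5)/P(5)) = (2/25)·log₂((2/25)/(1/50)) = 0.16000

D_KL(Q||P) = -0.17922 + 0.26105 + 0.04000 - 0.03170 + 0.16000 = 0.25013 ≈ 0.2501 bits

These are NOT equal (difference: 0.0172 bits). KL divergence is asymmetric: D_KL(P||Q) ≠ D_KL(Q||P) in general.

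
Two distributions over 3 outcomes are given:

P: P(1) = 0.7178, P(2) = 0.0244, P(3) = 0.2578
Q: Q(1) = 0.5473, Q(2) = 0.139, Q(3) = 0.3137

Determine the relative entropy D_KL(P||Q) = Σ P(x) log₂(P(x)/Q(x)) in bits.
0.1466 bits

D_KL(P||Q) = Σ P(x) log₂(P(x)/Q(x))

Computing term by term:
  P(1)·log₂(P(1)/Q(1)) = 0.7178·log₂(0.7178/0.5473) = 0.28084
  P(2)·log₂(P(2)/Q(2)) = 0.0244·log₂(0.0244/0.139) = -0.06125
  P(3)·log₂(P(3)/Q(3)) = 0.2578·log₂(0.2578/0.3137) = -0.07299

D_KL(P||Q) = 0.28084 - 0.06125 - 0.07299 = 0.14660 ≈ 0.1466 bits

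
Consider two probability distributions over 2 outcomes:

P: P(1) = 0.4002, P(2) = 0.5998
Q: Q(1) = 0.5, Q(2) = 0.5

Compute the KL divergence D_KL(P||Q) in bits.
0.0289 bits

D_KL(P||Q) = Σ P(x) log₂(P(x)/Q(x))

Computing term by term:
  P(1)·log₂(P(1)/Q(1)) = 0.4002·log₂(0.4002/0.5) = -0.12855
  P(2)·log₂(P(2)/Q(2)) = 0.5998·log₂(0.5998/0.5) = 0.15748

D_KL(P||Q) = -0.12855 + 0.15748 = 0.02893 ≈ 0.0289 bits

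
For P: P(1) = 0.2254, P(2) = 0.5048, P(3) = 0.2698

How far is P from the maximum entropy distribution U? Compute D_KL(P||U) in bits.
0.0927 bits

U(i) = 1/3 for all i

D_KL(P||U) = Σ P(x) log₂(P(x) / (1/3))
           = Σ P(x) log₂(P(x)) + log₂(3)
           = log₂(3) - H(P)

H(P) = -Σ P(x) log₂(P(x)):
  -P(1)·log₂(P(1)) = -(0.2254)·log₂(0.2254) = 0.48448
  -P(2)·log₂(P(2)) = -(0.5048)·log₂(0.5048) = 0.49784
  -P(3)·log₂(P(3)) = -(0.2698)·log₂(0.2698) = 0.50993
H(P) = 0.48448 + 0.49784 + 0.50993 = 1.49225 bits

log₂(3) = 1.58496 bits

D_KL(P||U) = 1.58496 - 1.49225 = 0.09271 ≈ 0.0927 bits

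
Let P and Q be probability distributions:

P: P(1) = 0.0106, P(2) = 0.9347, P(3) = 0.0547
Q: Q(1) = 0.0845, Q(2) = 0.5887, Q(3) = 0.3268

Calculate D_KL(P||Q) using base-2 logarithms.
0.4506 bits

D_KL(P||Q) = Σ P(x) log₂(P(x)/Q(x))

Computing term by term:
  P(1)·log₂(P(1)/Q(1)) = 0.0106·log₂(0.0106/0.0845) = -0.03175
  P(2)·log₂(P(2)/Q(2)) = 0.9347·log₂(0.9347/0.5887) = 0.62342
  P(3)·log₂(P(3)/Q(3)) = 0.0547·log₂(0.0547/0.3268) = -0.14106

D_KL(P||Q) = -0.03175 + 0.62342 - 0.14106 = 0.45061 ≈ 0.4506 bits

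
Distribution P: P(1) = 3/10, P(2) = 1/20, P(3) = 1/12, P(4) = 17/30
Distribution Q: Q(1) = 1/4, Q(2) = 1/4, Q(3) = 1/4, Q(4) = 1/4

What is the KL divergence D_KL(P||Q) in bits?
0.4997 bits

D_KL(P||Q) = Σ P(x) log₂(P(x)/Q(x))

Computing term by term:
  P(1)·log₂(P(1)/Q(1)) = (3/10)·log₂((3/10)/(1/4)) = 0.07891
  P(2)·log₂(P(2)/Q(2)) = (1/20)·log₂((1/20)/(1/4)) = -0.11610
  P(3)·log₂(P(3)/Q(3)) = (1/12)·log₂((1/12)/(1/4)) = -0.13208
  P(4)·log₂(P(4)/Q(4)) = (17/30)·log₂((17/30)/(1/4)) = 0.66899

D_KL(P||Q) = 0.07891 - 0.11610 - 0.13208 + 0.66899 = 0.49972 ≈ 0.4997 bits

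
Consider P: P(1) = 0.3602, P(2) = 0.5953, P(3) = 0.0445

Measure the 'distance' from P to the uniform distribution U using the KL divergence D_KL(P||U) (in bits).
0.4091 bits

U(i) = 1/3 for all i

D_KL(P||U) = Σ P(x) log₂(P(x) / (1/3))
           = Σ P(x) log₂(P(x)) + log₂(3)
           = log₂(3) - H(P)

H(P) = -Σ P(x) log₂(P(x)):
  -P(1)·log₂(P(1)) = -(0.3602)·log₂(0.3602) = 0.53062
  -P(2)·log₂(P(2)) = -(0.5953)·log₂(0.5953) = 0.44547
  -P(3)·log₂(P(3)) = -(0.0445)·log₂(0.0445) = 0.19981
H(P) = 0.53062 + 0.44547 + 0.19981 = 1.17590 bits

log₂(3) = 1.58496 bits

D_KL(P||U) = 1.58496 - 1.17590 = 0.40906 ≈ 0.4091 bits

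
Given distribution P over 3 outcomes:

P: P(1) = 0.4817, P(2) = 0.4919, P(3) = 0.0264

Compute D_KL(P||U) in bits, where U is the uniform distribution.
0.4354 bits

U(i) = 1/3 for all i

D_KL(P||U) = Σ P(x) log₂(P(x) / (1/3))
           = Σ P(x) log₂(P(x)) + log₂(3)
           = log₂(3) - H(P)

H(P) = -Σ P(x) log₂(P(x)):
  -P(1)·log₂(P(1)) = -(0.4817)·log₂(0.4817) = 0.50761
  -P(2)·log₂(P(2)) = -(0.4919)·log₂(0.4919) = 0.50349
  -P(3)·log₂(P(3)) = -(0.0264)·log₂(0.0264) = 0.13842
H(P) = 0.50761 + 0.50349 + 0.13842 = 1.14952 bits

log₂(3) = 1.58496 bits

D_KL(P||U) = 1.58496 - 1.14952 = 0.43544 ≈ 0.4354 bits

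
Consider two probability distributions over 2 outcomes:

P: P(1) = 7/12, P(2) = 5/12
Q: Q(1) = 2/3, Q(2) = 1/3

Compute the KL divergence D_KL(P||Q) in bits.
0.0218 bits

D_KL(P||Q) = Σ P(x) log₂(P(x)/Q(x))

Computing term by term:
  P(1)·log₂(P(1)/Q(1)) = (7/12)·log₂((7/12)/(2/3)) = -0.11238
  P(2)·log₂(P(2)/Q(2)) = (5/12)·log₂((5/12)/(1/3)) = 0.13414

D_KL(P||Q) = -0.11238 + 0.13414 = 0.02176 ≈ 0.0218 bits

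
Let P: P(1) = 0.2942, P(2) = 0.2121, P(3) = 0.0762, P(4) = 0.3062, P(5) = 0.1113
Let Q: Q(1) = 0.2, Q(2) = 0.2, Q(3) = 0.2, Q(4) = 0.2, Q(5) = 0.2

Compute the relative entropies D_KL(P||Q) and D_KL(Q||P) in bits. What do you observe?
D_KL(P||Q) = 0.1697 bits, D_KL(Q||P) = 0.1963 bits. The two directions give different values (D_KL(Q||P) exceeds D_KL(P||Q) by 0.0266 bits): KL divergence is asymmetric.

D_KL(P||Q) = Σ P(x) log₂(P(x)/Q(x))

Computing term by term:
  P(1)·log₂(P(1)/Q(1)) = 0.2942·log₂(0.2942/0.2) = 0.16381
  P(2)·log₂(P(2)/Q(2)) = 0.2121·log₂(0.2121/0.2) = 0.01797
  P(3)·log₂(P(3)/Q(3)) = 0.0762·log₂(0.0762/0.2) = -0.10608
  P(4)·log₂(P(4)/Q(4)) = 0.3062·log₂(0.3062/0.2) = 0.18815
  P(5)·log₂(P(5)/Q(5)) = 0.1113·log₂(0.1113/0.2) = -0.09411

D_KL(P||Q) = 0.16381 + 0.01797 - 0.10608 + 0.18815 - 0.09411 = 0.16974 ≈ 0.1697 bits

D_KL(Q||P) = Σ Q(x) log₂(Q(x)/P(x))

Computing term by term:
  Q(1)·log₂(Q(1)/P(1)) = 0.2·log₂(0.2/0.2942) = -0.11136
  Q(2)·log₂(Q(2)/P(2)) = 0.2·log₂(0.2/0.2121) = -0.01695
  Q(3)·log₂(Q(3)/P(3)) = 0.2·log₂(0.2/0.0762) = 0.27843
  Q(4)·log₂(Q(4)/P(4)) = 0.2·log₂(0.2/0.3062) = -0.12289
  Q(5)·log₂(Q(5)/P(5)) = 0.2·log₂(0.2/0.1113) = 0.16911

D_KL(Q||P) = -0.11136 - 0.01695 + 0.27843 - 0.12289 + 0.16911 = 0.19634 ≈ 0.1963 bits

These are NOT equal (difference: 0.0266 bits). KL divergence is asymmetric: D_KL(P||Q) ≠ D_KL(Q||P) in general.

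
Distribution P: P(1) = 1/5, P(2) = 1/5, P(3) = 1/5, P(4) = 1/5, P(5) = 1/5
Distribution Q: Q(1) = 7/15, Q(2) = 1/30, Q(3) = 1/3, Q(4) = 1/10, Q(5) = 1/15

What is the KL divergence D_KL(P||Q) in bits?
0.6421 bits

D_KL(P||Q) = Σ P(x) log₂(P(x)/Q(x))

Computing term by term:
  P(1)·log₂(P(1)/Q(1)) = (1/5)·log₂((1/5)/(7/15)) = -0.24448
  P(2)·log₂(P(2)/Q(2)) = (1/5)·log₂((1/5)/(1/30)) = 0.51699
  P(3)·log₂(P(3)/Q(3)) = (1/5)·log₂((1/5)/(1/3)) = -0.14739
  P(4)·log₂(P(4)/Q(4)) = (1/5)·log₂((1/5)/(1/10)) = 0.20000
  P(5)·log₂(P(5)/Q(5)) = (1/5)·log₂((1/5)/(1/15)) = 0.31699

D_KL(P||Q) = -0.24448 + 0.51699 - 0.14739 + 0.20000 + 0.31699 = 0.64211 ≈ 0.6421 bits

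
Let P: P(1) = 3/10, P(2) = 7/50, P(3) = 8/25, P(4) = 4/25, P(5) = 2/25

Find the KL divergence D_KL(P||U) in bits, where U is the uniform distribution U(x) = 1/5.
0.1632 bits

U(i) = 1/5 for all i

D_KL(P||U) = Σ P(x) log₂(P(x) / (1/5))
           = Σ P(x) log₂(P(x)) + log₂(5)
           = log₂(5) - H(P)

H(P) = -Σ P(x) log₂(P(x)):
  -P(1)·log₂(P(1)) = -(3/10)·log₂(3/10) = 0.52109
  -P(2)·log₂(P(2)) = -(7/50)·log₂(7/50) = 0.39711
  -P(3)·log₂(P(3)) = -(8/25)·log₂(8/25) = 0.52603
  -P(4)·log₂(P(4)) = -(4/25)·log₂(4/25) = 0.42302
  -P(5)·log₂(P(5)) = -(2/25)·log₂(2/25) = 0.29151
H(P) = 0.52109 + 0.39711 + 0.52603 + 0.42302 + 0.29151 = 2.15876 bits

log₂(5) = 2.32193 bits

D_KL(P||U) = 2.32193 - 2.15876 = 0.16317 ≈ 0.1632 bits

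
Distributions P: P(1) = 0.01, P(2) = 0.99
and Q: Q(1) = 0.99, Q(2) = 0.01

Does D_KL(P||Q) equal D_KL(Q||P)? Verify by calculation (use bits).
D_KL(P||Q) = 6.4968 bits, D_KL(Q||P) = 6.4968 bits. Yes — for this pair D_KL(P||Q) = D_KL(Q||P).

D_KL(P||Q) = Σ P(x) log₂(P(x)/Q(x))

Computing term by term:
  P(1)·log₂(P(1)/Q(1)) = 0.01·log₂(0.01/0.99) = -0.06629
  P(2)·log₂(P(2)/Q(2)) = 0.99·log₂(0.99/0.01) = 6.56306

D_KL(P||Q) = -0.06629 + 6.56306 = 6.49677 ≈ 6.4968 bits

D_KL(Q||P) = Σ Q(x) log₂(Q(x)/P(x))

Computing term by term:
  Q(1)·log₂(Q(1)/P(1)) = 0.99·log₂(0.99/0.01) = 6.56306
  Q(2)·log₂(Q(2)/P(2)) = 0.01·log₂(0.01/0.99) = -0.06629

D_KL(Q||P) = 6.56306 - 0.06629 = 6.49677 ≈ 6.4968 bits

These ARE equal here. Q is P with outcomes relabeled (Q(1) = P(2), Q(2) = P(1)) by a relabeling that is its own inverse, so the two sums contain exactly the same terms in a different order. This is a special case — KL divergence is not symmetric in general: D_KL(P||Q) ≠ D_KL(Q||P) for most P, Q.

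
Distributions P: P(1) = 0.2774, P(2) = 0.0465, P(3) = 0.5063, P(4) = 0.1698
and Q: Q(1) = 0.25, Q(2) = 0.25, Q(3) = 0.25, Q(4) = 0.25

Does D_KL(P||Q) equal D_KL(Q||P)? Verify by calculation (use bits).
D_KL(P||Q) = 0.3495 bits, D_KL(Q||P) = 0.4542 bits. No — D_KL(P||Q) ≠ D_KL(Q||P) for this pair.

D_KL(P||Q) = Σ P(x) log₂(P(x)/Q(x))

Computing term by term:
  P(1)·log₂(P(1)/Q(1)) = 0.2774·log₂(0.2774/0.25) = 0.04162
  P(2)·log₂(P(2)/Q(2)) = 0.0465·log₂(0.0465/0.25) = -0.11284
  P(3)·log₂(P(3)/Q(3)) = 0.5063·log₂(0.5063/0.25) = 0.51545
  P(4)·log₂(P(4)/Q(4)) = 0.1698·log₂(0.1698/0.25) = -0.09476

D_KL(P||Q) = 0.04162 - 0.11284 + 0.51545 - 0.09476 = 0.34947 ≈ 0.3495 bits

D_KL(Q||P) = Σ Q(x) log₂(Q(x)/P(x))

Computing term by term:
  Q(1)·log₂(Q(1)/P(1)) = 0.25·log₂(0.25/0.2774) = -0.03751
  Q(2)·log₂(Q(2)/P(2)) = 0.25·log₂(0.25/0.0465) = 0.60666
  Q(3)·log₂(Q(3)/P(3)) = 0.25·log₂(0.25/0.5063) = -0.25452
  Q(4)·log₂(Q(4)/P(4)) = 0.25·log₂(0.25/0.1698) = 0.13952

D_KL(Q||P) = -0.03751 + 0.60666 - 0.25452 + 0.13952 = 0.45415 ≈ 0.4542 bits

These are NOT equal (difference: 0.1047 bits). KL divergence is asymmetric: D_KL(P||Q) ≠ D_KL(Q||P) in general.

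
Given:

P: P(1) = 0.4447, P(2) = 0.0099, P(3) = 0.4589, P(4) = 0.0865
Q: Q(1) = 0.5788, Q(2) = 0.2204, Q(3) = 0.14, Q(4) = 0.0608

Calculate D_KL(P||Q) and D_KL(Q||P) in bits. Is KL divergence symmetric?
D_KL(P||Q) = 0.6166 bits, D_KL(Q||P) = 0.9360 bits. No, KL divergence is not symmetric.

D_KL(P||Q) = Σ P(x) log₂(P(x)/Q(x))

Computing term by term:
  P(1)·log₂(P(1)/Q(1)) = 0.4447·log₂(0.4447/0.5788) = -0.16909
  P(2)·log₂(P(2)/Q(2)) = 0.0099·log₂(0.0099/0.2204) = -0.04432
  P(3)·log₂(P(3)/Q(3)) = 0.4589·log₂(0.4589/0.14) = 0.78598
  P(4)·log₂(P(4)/Q(4)) = 0.0865·log₂(0.0865/0.0608) = 0.04400

D_KL(P||Q) = -0.16909 - 0.04432 + 0.78598 + 0.04400 = 0.61657 ≈ 0.6166 bits

D_KL(Q||P) = Σ Q(x) log₂(Q(x)/P(x))

Computing term by term:
  Q(1)·log₂(Q(1)/P(1)) = 0.5788·log₂(0.5788/0.4447) = 0.22008
  Q(2)·log₂(Q(2)/P(2)) = 0.2204·log₂(0.2204/0.0099) = 0.98663
  Q(3)·log₂(Q(3)/P(3)) = 0.14·log₂(0.14/0.4589) = -0.23979
  Q(4)·log₂(Q(4)/P(4)) = 0.0608·log₂(0.0608/0.0865) = -0.03092

D_KL(Q||P) = 0.22008 + 0.98663 - 0.23979 - 0.03092 = 0.93600 ≈ 0.9360 bits

These are NOT equal (difference: 0.3194 bits). KL divergence is asymmetric: D_KL(P||Q) ≠ D_KL(Q||P) in general.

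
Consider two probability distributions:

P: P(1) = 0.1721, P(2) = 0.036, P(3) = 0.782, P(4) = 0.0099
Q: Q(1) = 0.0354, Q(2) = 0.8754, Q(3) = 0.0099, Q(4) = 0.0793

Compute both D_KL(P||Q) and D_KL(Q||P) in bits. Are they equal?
D_KL(P||Q) = 5.1266 bits, D_KL(Q||P) = 4.1251 bits. No, they are not equal.

D_KL(P||Q) = Σ P(x) log₂(P(x)/Q(x))

Computing term by term:
  P(1)·log₂(P(1)/Q(1)) = 0.1721·log₂(0.1721/0.0354) = 0.39263
  P(2)·log₂(P(2)/Q(2)) = 0.036·log₂(0.036/0.8754) = -0.16574
  P(3)·log₂(P(3)/Q(3)) = 0.782·log₂(0.782/0.0099) = 4.92941
  P(4)·log₂(P(4)/Q(4)) = 0.0099·log₂(0.0099/0.0793) = -0.02972

D_KL(P||Q) = 0.39263 - 0.16574 + 4.92941 - 0.02972 = 5.12658 ≈ 5.1266 bits

D_KL(Q||P) = Σ Q(x) log₂(Q(x)/P(x))

Computing term by term:
  Q(1)·log₂(Q(1)/P(1)) = 0.0354·log₂(0.0354/0.1721) = -0.08076
  Q(2)·log₂(Q(2)/P(2)) = 0.8754·log₂(0.8754/0.036) = 4.03023
  Q(3)·log₂(Q(3)/P(3)) = 0.0099·log₂(0.0099/0.782) = -0.06241
  Q(4)·log₂(Q(4)/P(4)) = 0.0793·log₂(0.0793/0.0099) = 0.23804

D_KL(Q||P) = -0.08076 + 4.03023 - 0.06241 + 0.23804 = 4.12510 ≈ 4.1251 bits

These are NOT equal (difference: 1.0015 bits). KL divergence is asymmetric: D_KL(P||Q) ≠ D_KL(Q||P) in general.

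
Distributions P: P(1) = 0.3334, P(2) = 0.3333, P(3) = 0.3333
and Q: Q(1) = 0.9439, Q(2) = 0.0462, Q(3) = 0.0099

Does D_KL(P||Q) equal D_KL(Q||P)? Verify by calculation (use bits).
D_KL(P||Q) = 2.1405 bits, D_KL(Q||P) = 1.2352 bits. No — D_KL(P||Q) ≠ D_KL(Q||P) for this pair.

D_KL(P||Q) = Σ P(x) log₂(P(x)/Q(x))

Computing term by term:
  P(1)·log₂(P(1)/Q(1)) = 0.3334·log₂(0.3334/0.9439) = -0.50056
  P(2)·log₂(P(2)/Q(2)) = 0.3333·log₂(0.3333/0.0462) = 0.95019
  P(3)·log₂(P(3)/Q(3)) = 0.3333·log₂(0.3333/0.0099) = 1.69091

D_KL(P||Q) = -0.50056 + 0.95019 + 1.69091 = 2.14054 ≈ 2.1405 bits

D_KL(Q||P) = Σ Q(x) log₂(Q(x)/P(x))

Computing term by term:
  Q(1)·log₂(Q(1)/P(1)) = 0.9439·log₂(0.9439/0.3334) = 1.41715
  Q(2)·log₂(Q(2)/P(2)) = 0.0462·log₂(0.0462/0.3333) = -0.13171
  Q(3)·log₂(Q(3)/P(3)) = 0.0099·log₂(0.0099/0.3333) = -0.05023

D_KL(Q||P) = 1.41715 - 0.13171 - 0.05023 = 1.23521 ≈ 1.2352 bits

These are NOT equal (difference: 0.9053 bits). KL divergence is asymmetric: D_KL(P||Q) ≠ D_KL(Q||P) in general.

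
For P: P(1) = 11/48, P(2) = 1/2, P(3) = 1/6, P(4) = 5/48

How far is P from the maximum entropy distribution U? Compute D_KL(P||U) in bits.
0.2422 bits

U(i) = 1/4 for all i

D_KL(P||U) = Σ P(x) log₂(P(x) / (1/4))
           = Σ P(x) log₂(P(x)) + log₂(4)
           = log₂(4) - H(P)

H(P) = -Σ P(x) log₂(P(x)):
  -P(1)·log₂(P(1)) = -(11/48)·log₂(11/48) = 0.48710
  -P(2)·log₂(P(2)) = -(1/2)·log₂(1/2) = 0.50000
  -P(3)·log₂(P(3)) = -(1/6)·log₂(1/6) = 0.43083
  -P(4)·log₂(P(4)) = -(5/48)·log₂(5/48) = 0.33990
H(P) = 0.48710 + 0.50000 + 0.43083 + 0.33990 = 1.75783 bits

log₂(4) = 2.00000 bits

D_KL(P||U) = 2.00000 - 1.75783 = 0.24217 ≈ 0.2422 bits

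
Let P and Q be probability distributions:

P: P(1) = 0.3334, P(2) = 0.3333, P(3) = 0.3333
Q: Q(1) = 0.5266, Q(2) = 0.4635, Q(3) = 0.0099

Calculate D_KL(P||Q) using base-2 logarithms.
1.3125 bits

D_KL(P||Q) = Σ P(x) log₂(P(x)/Q(x))

Computing term by term:
  P(1)·log₂(P(1)/Q(1)) = 0.3334·log₂(0.3334/0.5266) = -0.21986
  P(2)·log₂(P(2)/Q(2)) = 0.3333·log₂(0.3333/0.4635) = -0.15857
  P(3)·log₂(P(3)/Q(3)) = 0.3333·log₂(0.3333/0.0099) = 1.69091

D_KL(P||Q) = -0.21986 - 0.15857 + 1.69091 = 1.31248 ≈ 1.3125 bits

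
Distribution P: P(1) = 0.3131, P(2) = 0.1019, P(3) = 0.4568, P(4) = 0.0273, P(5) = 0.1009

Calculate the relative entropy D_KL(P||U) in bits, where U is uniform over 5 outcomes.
0.4696 bits

U(i) = 1/5 for all i

D_KL(P||U) = Σ P(x) log₂(P(x) / (1/5))
           = Σ P(x) log₂(P(x)) + log₂(5)
           = log₂(5) - H(P)

H(P) = -Σ P(x) log₂(P(x)):
  -P(1)·log₂(P(1)) = -(0.3131)·log₂(0.3131) = 0.52454
  -P(2)·log₂(P(2)) = -(0.1019)·log₂(0.1019) = 0.33574
  -P(3)·log₂(P(3)) = -(0.4568)·log₂(0.4568) = 0.51635
  -P(4)·log₂(P(4)) = -(0.0273)·log₂(0.0273) = 0.14182
  -P(5)·log₂(P(5)) = -(0.1009)·log₂(0.1009) = 0.33388
H(P) = 0.52454 + 0.33574 + 0.51635 + 0.14182 + 0.33388 = 1.85233 bits

log₂(5) = 2.32193 bits

D_KL(P||U) = 2.32193 - 1.85233 = 0.46960 ≈ 0.4696 bits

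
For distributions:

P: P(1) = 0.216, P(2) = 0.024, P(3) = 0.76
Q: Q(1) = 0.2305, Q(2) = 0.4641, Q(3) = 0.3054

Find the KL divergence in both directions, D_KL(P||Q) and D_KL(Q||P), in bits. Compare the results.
D_KL(P||Q) = 0.8768 bits, D_KL(Q||P) = 1.6032 bits. D_KL(Q||P) is larger than D_KL(P||Q) by 0.7264 bits; the two directions differ.

D_KL(P||Q) = Σ P(x) log₂(P(x)/Q(x))

Computing term by term:
  P(1)·log₂(P(1)/Q(1)) = 0.216·log₂(0.216/0.2305) = -0.02025
  P(2)·log₂(P(2)/Q(2)) = 0.024·log₂(0.024/0.4641) = -0.10256
  P(3)·log₂(P(3)/Q(3)) = 0.76·log₂(0.76/0.3054) = 0.99963

D_KL(P||Q) = -0.02025 - 0.10256 + 0.99963 = 0.87682 ≈ 0.8768 bits

D_KL(Q||P) = Σ Q(x) log₂(Q(x)/P(x))

Computing term by term:
  Q(1)·log₂(Q(1)/P(1)) = 0.2305·log₂(0.2305/0.216) = 0.02161
  Q(2)·log₂(Q(2)/P(2)) = 0.4641·log₂(0.4641/0.024) = 1.98325
  Q(3)·log₂(Q(3)/P(3)) = 0.3054·log₂(0.3054/0.76) = -0.40169

D_KL(Q||P) = 0.02161 + 1.98325 - 0.40169 = 1.60317 ≈ 1.6032 bits

These are NOT equal (difference: 0.7264 bits). KL divergence is asymmetric: D_KL(P||Q) ≠ D_KL(Q||P) in general.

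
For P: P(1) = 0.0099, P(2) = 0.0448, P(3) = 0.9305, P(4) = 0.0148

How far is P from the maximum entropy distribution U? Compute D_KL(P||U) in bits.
1.5467 bits

U(i) = 1/4 for all i

D_KL(P||U) = Σ P(x) log₂(P(x) / (1/4))
           = Σ P(x) log₂(P(x)) + log₂(4)
           = log₂(4) - H(P)

H(P) = -Σ P(x) log₂(P(x)):
  -P(1)·log₂(P(1)) = -(0.0099)·log₂(0.0099) = 0.06592
  -P(2)·log₂(P(2)) = -(0.0448)·log₂(0.0448) = 0.20072
  -P(3)·log₂(P(3)) = -(0.9305)·log₂(0.9305) = 0.09670
  -P(4)·log₂(P(4)) = -(0.0148)·log₂(0.0148) = 0.08996
H(P) = 0.06592 + 0.20072 + 0.09670 + 0.08996 = 0.45330 bits

log₂(4) = 2.00000 bits

D_KL(P||U) = 2.00000 - 0.45330 = 1.54670 ≈ 1.5467 bits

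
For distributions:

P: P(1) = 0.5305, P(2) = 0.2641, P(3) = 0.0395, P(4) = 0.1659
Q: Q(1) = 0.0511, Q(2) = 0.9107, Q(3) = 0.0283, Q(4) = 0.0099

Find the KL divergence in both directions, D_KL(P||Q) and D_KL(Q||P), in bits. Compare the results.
D_KL(P||Q) = 2.0130 bits, D_KL(Q||P) = 1.4000 bits. D_KL(P||Q) is larger than D_KL(Q||P) by 0.6130 bits; the two directions differ.

D_KL(P||Q) = Σ P(x) log₂(P(x)/Q(x))

Computing term by term:
  P(1)·log₂(P(1)/Q(1)) = 0.5305·log₂(0.5305/0.0511) = 1.79095
  P(2)·log₂(P(2)/Q(2)) = 0.2641·log₂(0.2641/0.9107) = -0.47165
  P(3)·log₂(P(3)/Q(3)) = 0.0395·log₂(0.0395/0.0283) = 0.01900
  P(4)·log₂(P(4)/Q(4)) = 0.1659·log₂(0.1659/0.0099) = 0.67467

D_KL(P||Q) = 1.79095 - 0.47165 + 0.01900 + 0.67467 = 2.01297 ≈ 2.0130 bits

D_KL(Q||P) = Σ Q(x) log₂(Q(x)/P(x))

Computing term by term:
  Q(1)·log₂(Q(1)/P(1)) = 0.0511·log₂(0.0511/0.5305) = -0.17251
  Q(2)·log₂(Q(2)/P(2)) = 0.9107·log₂(0.9107/0.2641) = 1.62641
  Q(3)·log₂(Q(3)/P(3)) = 0.0283·log₂(0.0283/0.0395) = -0.01361
  Q(4)·log₂(Q(4)/P(4)) = 0.0099·log₂(0.0099/0.1659) = -0.04026

D_KL(Q||P) = -0.17251 + 1.62641 - 0.01361 - 0.04026 = 1.40003 ≈ 1.4000 bits

These are NOT equal (difference: 0.6130 bits). KL divergence is asymmetric: D_KL(P||Q) ≠ D_KL(Q||P) in general.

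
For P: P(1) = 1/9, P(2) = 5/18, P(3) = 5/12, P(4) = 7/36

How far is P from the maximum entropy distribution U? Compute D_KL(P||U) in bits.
0.1488 bits

U(i) = 1/4 for all i

D_KL(P||U) = Σ P(x) log₂(P(x) / (1/4))
           = Σ P(x) log₂(P(x)) + log₂(4)
           = log₂(4) - H(P)

H(P) = -Σ P(x) log₂(P(x)):
  -P(1)·log₂(P(1)) = -(1/9)·log₂(1/9) = 0.35221
  -P(2)·log₂(P(2)) = -(5/18)·log₂(5/18) = 0.51333
  -P(3)·log₂(P(3)) = -(5/12)·log₂(5/12) = 0.52626
  -P(4)·log₂(P(4)) = -(7/36)·log₂(7/36) = 0.45939
H(P) = 0.35221 + 0.51333 + 0.52626 + 0.45939 = 1.85119 bits

log₂(4) = 2.00000 bits

D_KL(P||U) = 2.00000 - 1.85119 = 0.14881 ≈ 0.1488 bits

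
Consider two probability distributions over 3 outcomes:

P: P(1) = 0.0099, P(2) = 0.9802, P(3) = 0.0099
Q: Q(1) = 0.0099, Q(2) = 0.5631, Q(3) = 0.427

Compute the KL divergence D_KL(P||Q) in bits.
0.7301 bits

D_KL(P||Q) = Σ P(x) log₂(P(x)/Q(x))

Computing term by term:
  P(1)·log₂(P(1)/Q(1)) = 0.0099·log₂(0.0099/0.0099) = 0.00000
  P(2)·log₂(P(2)/Q(2)) = 0.9802·log₂(0.9802/0.5631) = 0.78385
  P(3)·log₂(P(3)/Q(3)) = 0.0099·log₂(0.0099/0.427) = -0.05376

D_KL(P||Q) = 0.00000 + 0.78385 - 0.05376 = 0.73009 ≈ 0.7301 bits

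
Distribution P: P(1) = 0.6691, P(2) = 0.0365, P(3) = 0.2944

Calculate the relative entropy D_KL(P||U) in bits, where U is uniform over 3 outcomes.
0.5034 bits

U(i) = 1/3 for all i

D_KL(P||U) = Σ P(x) log₂(P(x) / (1/3))
           = Σ P(x) log₂(P(x)) + log₂(3)
           = log₂(3) - H(P)

H(P) = -Σ P(x) log₂(P(x)):
  -P(1)·log₂(P(1)) = -(0.6691)·log₂(0.6691) = 0.38788
  -P(2)·log₂(P(2)) = -(0.0365)·log₂(0.0365) = 0.17432
  -P(3)·log₂(P(3)) = -(0.2944)·log₂(0.2944) = 0.51937
H(P) = 0.38788 + 0.17432 + 0.51937 = 1.08157 bits

log₂(3) = 1.58496 bits

D_KL(P||U) = 1.58496 - 1.08157 = 0.50339 ≈ 0.5034 bits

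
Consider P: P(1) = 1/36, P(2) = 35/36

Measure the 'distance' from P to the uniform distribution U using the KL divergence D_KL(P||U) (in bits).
0.8169 bits

U(i) = 1/2 for all i

D_KL(P||U) = Σ P(x) log₂(P(x) / (1/2))
           = Σ P(x) log₂(P(x)) + log₂(2)
           = log₂(2) - H(P)

H(P) = -Σ P(x) log₂(P(x)):
  -P(1)·log₂(P(1)) = -(1/36)·log₂(1/36) = 0.14361
  -P(2)·log₂(P(2)) = -(35/36)·log₂(35/36) = 0.03951
H(P) = 0.14361 + 0.03951 = 0.18312 bits

log₂(2) = 1.00000 bits

D_KL(P||U) = 1.00000 - 0.18312 = 0.81688 ≈ 0.8169 bits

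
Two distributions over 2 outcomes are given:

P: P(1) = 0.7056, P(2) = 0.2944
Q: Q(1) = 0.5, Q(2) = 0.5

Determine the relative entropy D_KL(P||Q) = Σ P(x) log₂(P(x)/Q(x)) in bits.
0.1257 bits

D_KL(P||Q) = Σ P(x) log₂(P(x)/Q(x))

Computing term by term:
  P(1)·log₂(P(1)/Q(1)) = 0.7056·log₂(0.7056/0.5) = 0.35063
  P(2)·log₂(P(2)/Q(2)) = 0.2944·log₂(0.2944/0.5) = -0.22497

D_KL(P||Q) = 0.35063 - 0.22497 = 0.12566 ≈ 0.1257 bits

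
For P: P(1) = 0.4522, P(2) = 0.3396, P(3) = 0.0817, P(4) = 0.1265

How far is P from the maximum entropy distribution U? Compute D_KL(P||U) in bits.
0.2806 bits

U(i) = 1/4 for all i

D_KL(P||U) = Σ P(x) log₂(P(x) / (1/4))
           = Σ P(x) log₂(P(x)) + log₂(4)
           = log₂(4) - H(P)

H(P) = -Σ P(x) log₂(P(x)):
  -P(1)·log₂(P(1)) = -(0.4522)·log₂(0.4522) = 0.51775
  -P(2)·log₂(P(2)) = -(0.3396)·log₂(0.3396) = 0.52913
  -P(3)·log₂(P(3)) = -(0.0817)·log₂(0.0817) = 0.29522
  -P(4)·log₂(P(4)) = -(0.1265)·log₂(0.1265) = 0.37732
H(P) = 0.51775 + 0.52913 + 0.29522 + 0.37732 = 1.71942 bits

log₂(4) = 2.00000 bits

D_KL(P||U) = 2.00000 - 1.71942 = 0.28058 ≈ 0.2806 bits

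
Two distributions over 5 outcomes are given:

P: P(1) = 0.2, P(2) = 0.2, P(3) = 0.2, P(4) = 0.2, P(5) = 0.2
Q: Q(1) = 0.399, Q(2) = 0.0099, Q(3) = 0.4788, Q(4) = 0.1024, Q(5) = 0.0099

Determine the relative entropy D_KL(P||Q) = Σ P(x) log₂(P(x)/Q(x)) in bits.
1.4766 bits

D_KL(P||Q) = Σ P(x) log₂(P(x)/Q(x))

Computing term by term:
  P(1)·log₂(P(1)/Q(1)) = 0.2·log₂(0.2/0.399) = -0.19928
  P(2)·log₂(P(2)/Q(2)) = 0.2·log₂(0.2/0.0099) = 0.86729
  P(3)·log₂(P(3)/Q(3)) = 0.2·log₂(0.2/0.4788) = -0.25188
  P(4)·log₂(P(4)/Q(4)) = 0.2·log₂(0.2/0.1024) = 0.19316
  P(5)·log₂(P(5)/Q(5)) = 0.2·log₂(0.2/0.0099) = 0.86729

D_KL(P||Q) = -0.19928 + 0.86729 - 0.25188 + 0.19316 + 0.86729 = 1.47658 ≈ 1.4766 bits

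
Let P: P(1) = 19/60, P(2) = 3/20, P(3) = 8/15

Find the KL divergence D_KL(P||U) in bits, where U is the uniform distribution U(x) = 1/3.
0.1654 bits

U(i) = 1/3 for all i

D_KL(P||U) = Σ P(x) log₂(P(x) / (1/3))
           = Σ P(x) log₂(P(x)) + log₂(3)
           = log₂(3) - H(P)

H(P) = -Σ P(x) log₂(P(x)):
  -P(1)·log₂(P(1)) = -(19/60)·log₂(19/60) = 0.52534
  -P(2)·log₂(P(2)) = -(3/20)·log₂(3/20) = 0.41054
  -P(3)·log₂(P(3)) = -(8/15)·log₂(8/15) = 0.48367
H(P) = 0.52534 + 0.41054 + 0.48367 = 1.41955 bits

log₂(3) = 1.58496 bits

D_KL(P||U) = 1.58496 - 1.41955 = 0.16541 ≈ 0.1654 bits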